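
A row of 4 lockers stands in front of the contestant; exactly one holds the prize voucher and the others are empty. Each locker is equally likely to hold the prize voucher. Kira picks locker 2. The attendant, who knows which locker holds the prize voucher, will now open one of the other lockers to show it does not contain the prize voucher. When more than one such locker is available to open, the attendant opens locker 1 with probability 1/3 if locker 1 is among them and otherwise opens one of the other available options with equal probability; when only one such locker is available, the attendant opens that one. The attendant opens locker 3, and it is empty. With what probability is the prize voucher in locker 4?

4/9

Condition on the true location of the prize voucher.
If it is in locker 1 (prior 1/4): locker 1 holds the prize so is unavailable; the attendant chooses uniformly among the 2 others, probability 1/2; weight (1/4)·(1/2) = 1/8.
If it is in locker 2 (prior 1/4): locker 1 is available but not opened; locker 3 gets probability (1 − 1/3)/2 = 1/3; weight (1/4)·(1/3) = 1/12.
If it is in locker 3 (prior 1/4): the attendant opened locker 3, so this case is ruled out; weight (1/4)·0 = 0.
If it is in locker 4 (prior 1/4): locker 1 is available but not opened, probability 2/3; weight (1/4)·(2/3) = 1/6.
The weights sum to 3/8.
So P(the prize voucher in locker 4 | the attendant opened locker 3) = (1/6) / (3/8) = 4/9.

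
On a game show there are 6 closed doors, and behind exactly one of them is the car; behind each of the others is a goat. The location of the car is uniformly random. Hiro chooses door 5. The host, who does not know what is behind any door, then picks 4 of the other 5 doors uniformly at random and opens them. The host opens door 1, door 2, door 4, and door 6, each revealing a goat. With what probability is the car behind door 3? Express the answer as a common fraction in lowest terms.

Apply Bayes' rule, conditioning on where the car actually is.
If it is behind any of doors 1, 2, 4, and 6 (prior 1/6 each): that door was opened and seen not to hold the prize — ruled out; weight (1/6)·0 = 0 each.
If it is behind either of doors 3 and 5 (prior 1/6 each): the host picks exactly this set with probability 1/5 regardless, and none is the prize; weight (1/6)·(1/5) = 1/30 each.
The weights sum to 1/15.
So P(the car behind door 3 | the host opened door 1, door 2, door 4, and door 6) = (1/30) / (1/15) = 1/2.

1/2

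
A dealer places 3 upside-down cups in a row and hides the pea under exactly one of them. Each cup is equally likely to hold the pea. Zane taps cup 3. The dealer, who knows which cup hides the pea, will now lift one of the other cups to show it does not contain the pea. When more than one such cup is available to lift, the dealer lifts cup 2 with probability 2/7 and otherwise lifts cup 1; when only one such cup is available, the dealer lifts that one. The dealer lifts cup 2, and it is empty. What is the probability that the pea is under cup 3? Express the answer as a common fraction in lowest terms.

Condition on the true location of the pea.
If it is under cup 1 (prior 1/3): only cup 2 is available, probability 1; weight (1/3)·1 = 1/3.
If it is under cup 2 (prior 1/3): the dealer opened cup 2, so this case is ruled out; weight (1/3)·0 = 0.
If it is under cup 3 (prior 1/3): cup 2 is available, opened with probability 2/7; weight (1/3)·(2/7) = 2/21.
The weights sum to 3/7.
So P(the pea under cup 3 | the dealer opened cup 2) = (2/21) / (3/7) = 2/9.

2/9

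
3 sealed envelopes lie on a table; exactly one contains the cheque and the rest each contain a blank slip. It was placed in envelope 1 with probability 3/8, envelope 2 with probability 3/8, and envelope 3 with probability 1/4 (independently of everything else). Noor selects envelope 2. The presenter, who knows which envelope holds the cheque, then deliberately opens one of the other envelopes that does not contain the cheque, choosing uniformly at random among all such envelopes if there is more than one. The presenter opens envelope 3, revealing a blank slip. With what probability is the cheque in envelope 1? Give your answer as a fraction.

2/3

Apply Bayes' rule, conditioning on where the cheque actually is.
If it is in envelope 1 (prior 3/8): the presenter has no choice, probability 1; weight (3/8)·1 = 3/8.
If it is in envelope 2 (prior 3/8): the presenter has 2 equally likely choices, so probability 1/2; weight (3/8)·(1/2) = 3/16.
If it is in envelope 3 (prior 1/4): the presenter opened envelope 3, so this case is ruled out; weight (1/4)·0 = 0.
The weights sum to 9/16.
So P(the cheque in envelope 1 | the presenter opened envelope 3) = (3/8) / (9/16) = 2/3.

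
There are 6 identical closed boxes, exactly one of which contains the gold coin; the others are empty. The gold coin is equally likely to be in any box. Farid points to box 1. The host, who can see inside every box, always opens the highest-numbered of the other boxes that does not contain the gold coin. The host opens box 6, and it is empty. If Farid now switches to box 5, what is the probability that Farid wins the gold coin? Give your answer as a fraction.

Condition on the true location of the gold coin.
If it is in any of boxes 1, 2, 3, 4, and 5 (prior 1/6 each): box 6 is the highest-numbered option available, probability 1; weight (1/6)·1 = 1/6 each.
If it is in box 6 (prior 1/6): the host opened box 6, so this case is ruled out; weight (1/6)·0 = 0.
The weights sum to 5/6.
So P(the gold coin in box 5 | the host opened box 6) = (1/6) / (5/6) = 1/5.

1/5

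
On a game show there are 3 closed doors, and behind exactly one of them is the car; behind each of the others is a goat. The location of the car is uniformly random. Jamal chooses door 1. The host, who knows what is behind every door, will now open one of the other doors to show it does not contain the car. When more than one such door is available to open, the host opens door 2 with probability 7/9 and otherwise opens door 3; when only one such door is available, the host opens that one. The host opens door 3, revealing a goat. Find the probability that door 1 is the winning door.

Condition on the true location of the car.
If it is behind door 1 (prior 1/3): door 2 is available but not opened, probability 2/9; weight (1/3)·(2/9) = 2/27.
If it is behind door 2 (prior 1/3): only door 3 is available, probability 1; weight (1/3)·1 = 1/3.
If it is behind door 3 (prior 1/3): the host opened door 3, so this case is ruled out; weight (1/3)·0 = 0.
The weights sum to 11/27.
So P(the car behind door 1 | the host opened door 3) = (2/27) / (11/27) = 2/11.

2/11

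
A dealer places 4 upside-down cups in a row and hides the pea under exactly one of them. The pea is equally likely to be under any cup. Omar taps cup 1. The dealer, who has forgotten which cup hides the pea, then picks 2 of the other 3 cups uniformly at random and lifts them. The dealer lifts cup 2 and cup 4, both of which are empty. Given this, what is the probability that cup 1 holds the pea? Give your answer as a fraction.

1/2

Apply Bayes' rule, conditioning on where the pea actually is.
If it is under either of cups 1 and 3 (prior 1/4 each): the dealer picks exactly this set with probability 1/3 regardless, and none is the prize; weight (1/4)·(1/3) = 1/12 each.
If it is under either of cups 2 and 4 (prior 1/4 each): that cup was opened and seen not to hold the prize — ruled out; weight (1/4)·0 = 0 each.
The weights sum to 1/6.
So P(the pea under cup 1 | the dealer opened cup 2 and cup 4) = (1/12) / (1/6) = 1/2.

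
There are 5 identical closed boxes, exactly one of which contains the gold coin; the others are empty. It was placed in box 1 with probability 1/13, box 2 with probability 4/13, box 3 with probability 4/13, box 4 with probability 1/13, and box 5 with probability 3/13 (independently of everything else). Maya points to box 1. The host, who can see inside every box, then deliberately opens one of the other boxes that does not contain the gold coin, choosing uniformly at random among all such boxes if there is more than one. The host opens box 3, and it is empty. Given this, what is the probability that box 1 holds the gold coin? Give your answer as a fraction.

3/35

Consider each possible location of the gold coin in turn.
If it is in box 1 (prior 1/13): the host has 4 equally likely choices, so probability 1/4; weight (1/13)·(1/4) = 1/52.
If it is in box 2 (prior 4/13): the host has 3 equally likely choices, so probability 1/3; weight (4/13)·(1/3) = 4/39.
If it is in box 3 (prior 4/13): the host opened box 3, so this case is ruled out; weight (4/13)·0 = 0.
If it is in box 4 (prior 1/13): the host has 3 equally likely choices, so probability 1/3; weight (1/13)·(1/3) = 1/39.
If it is in box 5 (prior 3/13): the host has 3 equally likely choices, so probability 1/3; weight (3/13)·(1/3) = 1/13.
The weights sum to 35/156.
So P(the gold coin in box 1 | the host opened box 3) = (1/52) / (35/156) = 3/35.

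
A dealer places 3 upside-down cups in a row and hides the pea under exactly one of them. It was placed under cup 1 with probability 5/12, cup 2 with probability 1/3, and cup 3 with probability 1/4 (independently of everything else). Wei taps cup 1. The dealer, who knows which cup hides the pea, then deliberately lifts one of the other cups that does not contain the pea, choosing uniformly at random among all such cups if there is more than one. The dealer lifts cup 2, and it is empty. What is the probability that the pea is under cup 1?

Apply Bayes' rule, conditioning on where the pea actually is.
If it is under cup 1 (prior 5/12): the dealer has 2 equally likely choices, so probability 1/2; weight (5/12)·(1/2) = 5/24.
If it is under cup 2 (prior 1/3): the dealer opened cup 2, so this case is ruled out; weight (1/3)·0 = 0.
If it is under cup 3 (prior 1/4): the dealer has no choice, probability 1; weight (1/4)·1 = 1/4.
The weights sum to 11/24.
So P(the pea under cup 1 | the dealer opened cup 2) = (5/24) / (11/24) = 5/11.

5/11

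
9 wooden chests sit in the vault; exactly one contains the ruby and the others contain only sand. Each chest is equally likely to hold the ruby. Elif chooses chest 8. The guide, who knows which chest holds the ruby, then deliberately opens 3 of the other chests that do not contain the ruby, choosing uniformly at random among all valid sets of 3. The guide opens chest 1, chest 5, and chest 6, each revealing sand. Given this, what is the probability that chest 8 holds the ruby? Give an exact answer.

Condition on the true location of the ruby.
If it is in any of chests 1, 5, and 6 (prior 1/9 each): that chest was opened and seen not to hold the prize — ruled out; weight (1/9)·0 = 0 each.
If it is in any of chests 2, 3, 4, 7, and 9 (prior 1/9 each): the guide has 35 equally likely choices, so probability 1/35; weight (1/9)·(1/35) = 1/315 each.
If it is in chest 8 (prior 1/9): the guide has 56 equally likely choices, so probability 1/56; weight (1/9)·(1/56) = 1/504.
The weights sum to 1/56.
So P(the ruby in chest 8 | the guide opened chest 1, chest 5, and chest 6) = (1/504) / (1/56) = 1/9.

1/9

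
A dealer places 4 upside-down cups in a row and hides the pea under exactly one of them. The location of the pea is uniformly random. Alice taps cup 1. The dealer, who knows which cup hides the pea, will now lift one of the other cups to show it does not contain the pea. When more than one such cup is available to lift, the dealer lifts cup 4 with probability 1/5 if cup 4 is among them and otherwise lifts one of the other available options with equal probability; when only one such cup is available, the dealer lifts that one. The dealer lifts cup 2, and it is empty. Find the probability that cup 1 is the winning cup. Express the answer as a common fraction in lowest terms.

4/17

Condition on the true location of the pea.
If it is under cup 1 (prior 1/4): cup 4 is available but not opened; cup 2 gets probability (1 − 1/5)/2 = 2/5; weight (1/4)·(2/5) = 1/10.
If it is under cup 2 (prior 1/4): the dealer opened cup 2, so this case is ruled out; weight (1/4)·0 = 0.
If it is under cup 3 (prior 1/4): cup 4 is available but not opened, probability 4/5; weight (1/4)·(4/5) = 1/5.
If it is under cup 4 (prior 1/4): cup 4 holds the prize so is unavailable; the dealer chooses uniformly among the 2 others, probability 1/2; weight (1/4)·(1/2) = 1/8.
The weights sum to 17/40.
So P(the pea under cup 1 | the dealer opened cup 2) = (1/10) / (17/40) = 4/17.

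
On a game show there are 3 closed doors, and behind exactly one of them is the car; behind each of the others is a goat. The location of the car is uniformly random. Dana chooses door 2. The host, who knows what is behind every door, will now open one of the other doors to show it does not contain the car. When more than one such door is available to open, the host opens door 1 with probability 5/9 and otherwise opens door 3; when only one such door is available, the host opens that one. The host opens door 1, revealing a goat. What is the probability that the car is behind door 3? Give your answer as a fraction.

Apply Bayes' rule, conditioning on where the car actually is.
If it is behind door 1 (prior 1/3): the host opened door 1, so this case is ruled out; weight (1/3)·0 = 0.
If it is behind door 2 (prior 1/3): door 1 is available, opened with probability 5/9; weight (1/3)·(5/9) = 5/27.
If it is behind door 3 (prior 1/3): only door 1 is available, probability 1; weight (1/3)·1 = 1/3.
The weights sum to 14/27.
So P(the car behind door 3 | the host opened door 1) = (1/3) / (14/27) = 9/14.

9/14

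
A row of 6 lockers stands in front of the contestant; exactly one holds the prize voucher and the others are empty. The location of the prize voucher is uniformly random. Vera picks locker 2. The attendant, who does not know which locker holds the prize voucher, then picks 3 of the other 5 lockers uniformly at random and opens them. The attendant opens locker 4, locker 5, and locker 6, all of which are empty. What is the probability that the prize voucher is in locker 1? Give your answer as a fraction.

Condition on the true location of the prize voucher.
If it is in any of lockers 1, 2, and 3 (prior 1/6 each): the attendant picks exactly this set with probability 1/10 regardless, and none is the prize; weight (1/6)·(1/10) = 1/60 each.
If it is in any of lockers 4, 5, and 6 (prior 1/6 each): that locker was opened and seen not to hold the prize — ruled out; weight (1/6)·0 = 0 each.
The weights sum to 1/20.
So P(the prize voucher in locker 1 | the attendant opened locker 4, locker 5, and locker 6) = (1/60) / (1/20) = 1/3.

1/3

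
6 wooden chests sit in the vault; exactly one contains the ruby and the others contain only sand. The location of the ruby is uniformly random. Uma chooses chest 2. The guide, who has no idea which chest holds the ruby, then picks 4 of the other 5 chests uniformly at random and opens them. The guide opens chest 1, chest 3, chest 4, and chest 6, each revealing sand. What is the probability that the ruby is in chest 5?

1/2

Apply Bayes' rule, conditioning on where the ruby actually is.
If it is in any of chests 1, 3, 4, and 6 (prior 1/6 each): that chest was opened and seen not to hold the prize — ruled out; weight (1/6)·0 = 0 each.
If it is in either of chests 2 and 5 (prior 1/6 each): the guide picks exactly this set with probability 1/5 regardless, and none is the prize; weight (1/6)·(1/5) = 1/30 each.
The weights sum to 1/15.
So P(the ruby in chest 5 | the guide opened chest 1, chest 3, chest 4, and chest 6) = (1/30) / (1/15) = 1/2.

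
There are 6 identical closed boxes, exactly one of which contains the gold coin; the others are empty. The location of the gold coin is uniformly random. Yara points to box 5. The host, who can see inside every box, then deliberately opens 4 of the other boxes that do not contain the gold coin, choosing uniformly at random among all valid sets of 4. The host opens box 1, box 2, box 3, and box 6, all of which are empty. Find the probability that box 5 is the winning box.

Consider each possible location of the gold coin in turn.
If it is in any of boxes 1, 2, 3, and 6 (prior 1/6 each): that box was opened and seen not to hold the prize — ruled out; weight (1/6)·0 = 0 each.
If it is in box 4 (prior 1/6): the host has no choice, probability 1; weight (1/6)·1 = 1/6.
If it is in box 5 (prior 1/6): the host has 5 equally likely choices, so probability 1/5; weight (1/6)·(1/5) = 1/30.
The weights sum to 1/5.
So P(the gold coin in box 5 | the host opened box 1, box 2, box 3, and box 6) = (1/30) / (1/5) = 1/6.

1/6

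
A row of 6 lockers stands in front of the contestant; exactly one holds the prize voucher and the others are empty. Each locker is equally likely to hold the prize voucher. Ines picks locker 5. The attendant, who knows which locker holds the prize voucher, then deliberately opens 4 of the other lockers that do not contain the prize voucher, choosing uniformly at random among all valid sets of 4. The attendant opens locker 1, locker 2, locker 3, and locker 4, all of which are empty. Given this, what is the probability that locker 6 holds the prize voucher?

5/6

Condition on the true location of the prize voucher.
If it is in any of lockers 1, 2, 3, and 4 (prior 1/6 each): that locker was opened and seen not to hold the prize — ruled out; weight (1/6)·0 = 0 each.
If it is in locker 5 (prior 1/6): the attendant has 5 equally likely choices, so probability 1/5; weight (1/6)·(1/5) = 1/30.
If it is in locker 6 (prior 1/6): the attendant has no choice, probability 1; weight (1/6)·1 = 1/6.
The weights sum to 1/5.
So P(the prize voucher in locker 6 | the attendant opened locker 1, locker 2, locker 3, and locker 4) = (1/6) / (1/5) = 5/6.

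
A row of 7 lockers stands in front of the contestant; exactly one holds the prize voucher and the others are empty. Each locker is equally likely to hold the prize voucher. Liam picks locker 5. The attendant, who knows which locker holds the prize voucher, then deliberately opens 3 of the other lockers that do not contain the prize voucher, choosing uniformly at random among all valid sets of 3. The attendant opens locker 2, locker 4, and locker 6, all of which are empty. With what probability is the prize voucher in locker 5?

Condition on the true location of the prize voucher.
If it is in any of lockers 1, 3, and 7 (prior 1/7 each): the attendant has 10 equally likely choices, so probability 1/10; weight (1/7)·(1/10) = 1/70 each.
If it is in any of lockers 2, 4, and 6 (prior 1/7 each): that locker was opened and seen not to hold the prize — ruled out; weight (1/7)·0 = 0 each.
If it is in locker 5 (prior 1/7): the attendant has 20 equally likely choices, so probability 1/20; weight (1/7)·(1/20) = 1/140.
The weights sum to 1/20.
So P(the prize voucher in locker 5 | the attendant opened locker 2, locker 4, and locker 6) = (1/140) / (1/20) = 1/7.

1/7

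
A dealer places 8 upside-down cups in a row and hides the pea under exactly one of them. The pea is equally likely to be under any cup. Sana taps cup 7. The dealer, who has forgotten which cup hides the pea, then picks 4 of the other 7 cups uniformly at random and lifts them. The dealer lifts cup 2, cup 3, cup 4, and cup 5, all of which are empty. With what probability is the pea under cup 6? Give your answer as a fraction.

1/4

Because the dealer chose which cups to lift without knowing where the pea is, the choice is independent of the prize location. Learning that none of the 4 opened cups holds the pea simply rules out those 4 locations and leaves the remaining 4 cups still equally likely by symmetry.
So P(the pea under cup 6) = 1/4.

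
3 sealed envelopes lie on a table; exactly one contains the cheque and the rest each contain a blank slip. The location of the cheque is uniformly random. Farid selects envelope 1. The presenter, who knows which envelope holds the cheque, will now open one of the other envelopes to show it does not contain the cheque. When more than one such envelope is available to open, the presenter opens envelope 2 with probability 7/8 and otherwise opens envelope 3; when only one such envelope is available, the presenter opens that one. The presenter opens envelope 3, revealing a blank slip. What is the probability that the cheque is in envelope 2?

Condition on the true location of the cheque.
If it is in envelope 1 (prior 1/3): envelope 2 is available but not opened, probability 1/8; weight (1/3)·(1/8) = 1/24.
If it is in envelope 2 (prior 1/3): only envelope 3 is available, probability 1; weight (1/3)·1 = 1/3.
If it is in envelope 3 (prior 1/3): the presenter opened envelope 3, so this case is ruled out; weight (1/3)·0 = 0.
The weights sum to 3/8.
So P(the cheque in envelope 2 | the presenter opened envelope 3) = (1/3) / (3/8) = 8/9.

8/9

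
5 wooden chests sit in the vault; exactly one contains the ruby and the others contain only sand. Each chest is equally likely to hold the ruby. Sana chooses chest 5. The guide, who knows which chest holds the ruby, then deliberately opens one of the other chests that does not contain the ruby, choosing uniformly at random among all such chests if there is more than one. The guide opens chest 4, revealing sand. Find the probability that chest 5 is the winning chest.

1/5

Consider each possible location of the ruby in turn.
If it is in any of chests 1, 2, and 3 (prior 1/5 each): the guide has 3 equally likely choices, so probability 1/3; weight (1/5)·(1/3) = 1/15 each.
If it is in chest 4 (prior 1/5): the guide opened chest 4, so this case is ruled out; weight (1/5)·0 = 0.
If it is in chest 5 (prior 1/5): the guide has 4 equally likely choices, so probability 1/4; weight (1/5)·(1/4) = 1/20.
The weights sum to 1/4.
So P(the ruby in chest 5 | the guide opened chest 4) = (1/20) / (1/4) = 1/5.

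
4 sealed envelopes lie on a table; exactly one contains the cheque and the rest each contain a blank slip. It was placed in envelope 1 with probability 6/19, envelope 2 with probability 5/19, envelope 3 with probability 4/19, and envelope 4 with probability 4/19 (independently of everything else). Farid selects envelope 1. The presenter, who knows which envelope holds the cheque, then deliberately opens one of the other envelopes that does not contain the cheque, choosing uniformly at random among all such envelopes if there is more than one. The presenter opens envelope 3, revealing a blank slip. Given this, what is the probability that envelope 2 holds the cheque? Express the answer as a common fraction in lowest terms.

5/13

Apply Bayes' rule, conditioning on where the cheque actually is.
If it is in envelope 1 (prior 6/19): the presenter has 3 equally likely choices, so probability 1/3; weight (6/19)·(1/3) = 2/19.
If it is in envelope 2 (prior 5/19): the presenter has 2 equally likely choices, so probability 1/2; weight (5/19)·(1/2) = 5/38.
If it is in envelope 3 (prior 4/19): the presenter opened envelope 3, so this case is ruled out; weight (4/19)·0 = 0.
If it is in envelope 4 (prior 4/19): the presenter has 2 equally likely choices, so probability 1/2; weight (4/19)·(1/2) = 2/19.
The weights sum to 13/38.
So P(the cheque in envelope 2 | the presenter opened envelope 3) = (5/38) / (13/38) = 5/13.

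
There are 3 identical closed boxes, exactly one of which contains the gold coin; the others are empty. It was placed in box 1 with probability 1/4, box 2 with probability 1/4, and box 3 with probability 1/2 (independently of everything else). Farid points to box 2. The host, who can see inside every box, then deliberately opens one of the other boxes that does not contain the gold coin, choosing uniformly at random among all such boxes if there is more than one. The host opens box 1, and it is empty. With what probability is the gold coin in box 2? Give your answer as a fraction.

1/5

Consider each possible location of the gold coin in turn.
If it is in box 1 (prior 1/4): the host opened box 1, so this case is ruled out; weight (1/4)·0 = 0.
If it is in box 2 (prior 1/4): the host has 2 equally likely choices, so probability 1/2; weight (1/4)·(1/2) = 1/8.
If it is in box 3 (prior 1/2): the host has no choice, probability 1; weight (1/2)·1 = 1/2.
The weights sum to 5/8.
So P(the gold coin in box 2 | the host opened box 1) = (1/8) / (5/8) = 1/5.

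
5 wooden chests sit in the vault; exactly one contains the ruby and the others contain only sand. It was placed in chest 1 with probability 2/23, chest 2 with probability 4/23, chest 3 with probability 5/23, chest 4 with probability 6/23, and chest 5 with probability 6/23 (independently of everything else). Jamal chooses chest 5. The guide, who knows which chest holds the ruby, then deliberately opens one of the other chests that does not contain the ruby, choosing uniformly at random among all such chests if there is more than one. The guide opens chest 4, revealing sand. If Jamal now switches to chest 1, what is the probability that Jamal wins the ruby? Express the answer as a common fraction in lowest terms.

Apply Bayes' rule, conditioning on where the ruby actually is.
If it is in chest 1 (prior 2/23): the guide has 3 equally likely choices, so probability 1/3; weight (2/23)·(1/3) = 2/69.
If it is in chest 2 (prior 4/23): the guide has 3 equally likely choices, so probability 1/3; weight (4/23)·(1/3) = 4/69.
If it is in chest 3 (prior 5/23): the guide has 3 equally likely choices, so probability 1/3; weight (5/23)·(1/3) = 5/69.
If it is in chest 4 (prior 6/23): the guide opened chest 4, so this case is ruled out; weight (6/23)·0 = 0.
If it is in chest 5 (prior 6/23): the guide has 4 equally likely choices, so probability 1/4; weight (6/23)·(1/4) = 3/46.
The weights sum to 31/138.
So P(the ruby in chest 1 | the guide opened chest 4) = (2/69) / (31/138) = 4/31.

4/31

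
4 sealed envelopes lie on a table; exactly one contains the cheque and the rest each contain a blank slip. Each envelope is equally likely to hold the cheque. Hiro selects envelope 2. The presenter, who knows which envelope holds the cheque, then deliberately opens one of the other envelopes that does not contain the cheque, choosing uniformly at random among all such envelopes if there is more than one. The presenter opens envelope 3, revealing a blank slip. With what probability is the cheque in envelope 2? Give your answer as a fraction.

Condition on the true location of the cheque.
If it is in either of envelopes 1 and 4 (prior 1/4 each): the presenter has 2 equally likely choices, so probability 1/2; weight (1/4)·(1/2) = 1/8 each.
If it is in envelope 2 (prior 1/4): the presenter has 3 equally likely choices, so probability 1/3; weight (1/4)·(1/3) = 1/12.
If it is in envelope 3 (prior 1/4): the presenter opened envelope 3, so this case is ruled out; weight (1/4)·0 = 0.
The weights sum to 1/3.
So P(the cheque in envelope 2 | the presenter opened envelope 3) = (1/12) / (1/3) = 1/4.

1/4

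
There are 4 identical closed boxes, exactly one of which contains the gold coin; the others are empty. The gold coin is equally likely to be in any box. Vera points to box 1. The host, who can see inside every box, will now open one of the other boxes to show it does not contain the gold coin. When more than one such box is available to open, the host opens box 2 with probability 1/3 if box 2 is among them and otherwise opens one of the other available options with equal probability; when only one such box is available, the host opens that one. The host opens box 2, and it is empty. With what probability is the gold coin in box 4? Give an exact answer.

1/3

Condition on the true location of the gold coin.
If it is in any of boxes 1, 3, and 4 (prior 1/4 each): box 2 is available, opened with probability 1/3; weight (1/4)·(1/3) = 1/12 each.
If it is in box 2 (prior 1/4): the host opened box 2, so this case is ruled out; weight (1/4)·0 = 0.
The weights sum to 1/4.
So P(the gold coin in box 4 | the host opened box 2) = (1/12) / (1/4) = 1/3.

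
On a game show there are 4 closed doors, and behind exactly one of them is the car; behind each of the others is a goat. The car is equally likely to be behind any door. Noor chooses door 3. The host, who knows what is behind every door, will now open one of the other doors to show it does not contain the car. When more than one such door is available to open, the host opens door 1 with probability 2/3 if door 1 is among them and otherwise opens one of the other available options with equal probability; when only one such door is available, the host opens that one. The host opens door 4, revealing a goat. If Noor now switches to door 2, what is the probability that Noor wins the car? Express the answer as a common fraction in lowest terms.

1/3

Consider each possible location of the car in turn.
If it is behind door 1 (prior 1/4): door 1 holds the prize so is unavailable; the host chooses uniformly among the 2 others, probability 1/2; weight (1/4)·(1/2) = 1/8.
If it is behind door 2 (prior 1/4): door 1 is available but not opened, probability 1/3; weight (1/4)·(1/3) = 1/12.
If it is behind door 3 (prior 1/4): door 1 is available but not opened; door 4 gets probability (1 − 2/3)/2 = 1/6; weight (1/4)·(1/6) = 1/24.
If it is behind door 4 (prior 1/4): the host opened door 4, so this case is ruled out; weight (1/4)·0 = 0.
The weights sum to 1/4.
So P(the car behind door 2 | the host opened door 4) = (1/12) / (1/4) = 1/3.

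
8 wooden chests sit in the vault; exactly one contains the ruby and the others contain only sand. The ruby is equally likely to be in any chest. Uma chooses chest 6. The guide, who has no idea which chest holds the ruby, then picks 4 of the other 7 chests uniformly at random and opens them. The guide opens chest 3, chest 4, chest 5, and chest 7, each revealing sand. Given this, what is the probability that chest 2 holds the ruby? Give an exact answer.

1/4

Condition on the true location of the ruby.
If it is in any of chests 1, 2, 6, and 8 (prior 1/8 each): the guide picks exactly this set with probability 1/35 regardless, and none is the prize; weight (1/8)·(1/35) = 1/280 each.
If it is in any of chests 3, 4, 5, and 7 (prior 1/8 each): that chest was opened and seen not to hold the prize — ruled out; weight (1/8)·0 = 0 each.
The weights sum to 1/70.
So P(the ruby in chest 2 | the guide opened chest 3, chest 4, chest 5, and chest 7) = (1/280) / (1/70) = 1/4.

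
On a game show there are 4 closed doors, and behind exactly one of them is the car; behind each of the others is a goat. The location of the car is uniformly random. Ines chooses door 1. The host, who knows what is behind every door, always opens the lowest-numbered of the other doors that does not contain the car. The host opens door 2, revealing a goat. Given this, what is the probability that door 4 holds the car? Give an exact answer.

1/3

Apply Bayes' rule, conditioning on where the car actually is.
If it is behind any of doors 1, 3, and 4 (prior 1/4 each): door 2 is the lowest-numbered option available, probability 1; weight (1/4)·1 = 1/4 each.
If it is behind door 2 (prior 1/4): the host opened door 2, so this case is ruled out; weight (1/4)·0 = 0.
The weights sum to 3/4.
So P(the car behind door 4 | the host opened door 2) = (1/4) / (3/4) = 1/3.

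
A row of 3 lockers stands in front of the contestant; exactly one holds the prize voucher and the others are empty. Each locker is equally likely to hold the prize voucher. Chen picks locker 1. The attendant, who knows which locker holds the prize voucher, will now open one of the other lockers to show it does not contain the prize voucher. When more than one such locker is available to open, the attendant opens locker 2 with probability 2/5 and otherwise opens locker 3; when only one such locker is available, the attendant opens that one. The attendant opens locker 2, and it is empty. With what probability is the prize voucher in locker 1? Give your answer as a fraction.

2/7

Consider each possible location of the prize voucher in turn.
If it is in locker 1 (prior 1/3): locker 2 is available, opened with probability 2/5; weight (1/3)·(2/5) = 2/15.
If it is in locker 2 (prior 1/3): the attendant opened locker 2, so this case is ruled out; weight (1/3)·0 = 0.
If it is in locker 3 (prior 1/3): only locker 2 is available, probability 1; weight (1/3)·1 = 1/3.
The weights sum to 7/15.
So P(the prize voucher in locker 1 | the attendant opened locker 2) = (2/15) / (7/15) = 2/7.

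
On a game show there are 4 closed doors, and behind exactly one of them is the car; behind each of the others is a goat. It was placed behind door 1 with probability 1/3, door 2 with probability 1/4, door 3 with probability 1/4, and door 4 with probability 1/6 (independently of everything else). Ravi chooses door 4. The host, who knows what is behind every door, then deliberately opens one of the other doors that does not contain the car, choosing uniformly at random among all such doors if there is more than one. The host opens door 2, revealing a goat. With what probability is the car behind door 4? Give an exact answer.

Apply Bayes' rule, conditioning on where the car actually is.
If it is behind door 1 (prior 1/3): the host has 2 equally likely choices, so probability 1/2; weight (1/3)·(1/2) = 1/6.
If it is behind door 2 (prior 1/4): the host opened door 2, so this case is ruled out; weight (1/4)·0 = 0.
If it is behind door 3 (prior 1/4): the host has 2 equally likely choices, so probability 1/2; weight (1/4)·(1/2) = 1/8.
If it is behind door 4 (prior 1/6): the host has 3 equally likely choices, so probability 1/3; weight (1/6)·(1/3) = 1/18.
The weights sum to 25/72.
So P(the car behind door 4 | the host opened door 2) = (1/18) / (25/72) = 4/25.

4/25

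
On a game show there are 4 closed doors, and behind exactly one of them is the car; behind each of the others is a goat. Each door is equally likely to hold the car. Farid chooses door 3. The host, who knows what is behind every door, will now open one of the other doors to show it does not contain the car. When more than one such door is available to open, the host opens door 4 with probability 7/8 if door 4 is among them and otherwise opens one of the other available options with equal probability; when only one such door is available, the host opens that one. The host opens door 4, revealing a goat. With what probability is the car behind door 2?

1/3

Consider each possible location of the car in turn.
If it is behind any of doors 1, 2, and 3 (prior 1/4 each): door 4 is available, opened with probability 7/8; weight (1/4)·(7/8) = 7/32 each.
If it is behind door 4 (prior 1/4): the host opened door 4, so this case is ruled out; weight (1/4)·0 = 0.
The weights sum to 21/32.
So P(the car behind door 2 | the host opened door 4) = (7/32) / (21/32) = 1/3.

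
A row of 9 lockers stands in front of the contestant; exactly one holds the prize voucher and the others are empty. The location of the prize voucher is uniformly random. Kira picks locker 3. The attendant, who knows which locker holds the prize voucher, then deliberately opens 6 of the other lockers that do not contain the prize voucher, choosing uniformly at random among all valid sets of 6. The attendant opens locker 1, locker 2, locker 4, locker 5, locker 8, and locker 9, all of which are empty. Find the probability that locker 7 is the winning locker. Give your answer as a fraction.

Condition on the true location of the prize voucher.
If it is in any of lockers 1, 2, 4, 5, 8, and 9 (prior 1/9 each): that locker was opened and seen not to hold the prize — ruled out; weight (1/9)·0 = 0 each.
If it is in locker 3 (prior 1/9): the attendant has 28 equally likely choices, so probability 1/28; weight (1/9)·(1/28) = 1/252.
If it is in either of lockers 6 and 7 (prior 1/9 each): the attendant has 7 equally likely choices, so probability 1/7; weight (1/9)·(1/7) = 1/63 each.
The weights sum to 1/28.
So P(the prize voucher in locker 7 | the attendant opened locker 1, locker 2, locker 4, locker 5, locker 8, and locker 9) = (1/63) / (1/28) = 4/9.

4/9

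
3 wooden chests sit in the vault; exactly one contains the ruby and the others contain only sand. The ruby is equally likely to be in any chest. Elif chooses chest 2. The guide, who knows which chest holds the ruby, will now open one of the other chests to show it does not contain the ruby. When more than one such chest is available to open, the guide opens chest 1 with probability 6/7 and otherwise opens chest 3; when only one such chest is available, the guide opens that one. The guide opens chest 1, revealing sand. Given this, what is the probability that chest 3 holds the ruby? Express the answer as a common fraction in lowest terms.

7/13

Apply Bayes' rule, conditioning on where the ruby actually is.
If it is in chest 1 (prior 1/3): the guide opened chest 1, so this case is ruled out; weight (1/3)·0 = 0.
If it is in chest 2 (prior 1/3): chest 1 is available, opened with probability 6/7; weight (1/3)·(6/7) = 2/7.
If it is in chest 3 (prior 1/3): only chest 1 is available, probability 1; weight (1/3)·1 = 1/3.
The weights sum to 13/21.
So P(the ruby in chest 3 | the guide opened chest 1) = (1/3) / (13/21) = 7/13.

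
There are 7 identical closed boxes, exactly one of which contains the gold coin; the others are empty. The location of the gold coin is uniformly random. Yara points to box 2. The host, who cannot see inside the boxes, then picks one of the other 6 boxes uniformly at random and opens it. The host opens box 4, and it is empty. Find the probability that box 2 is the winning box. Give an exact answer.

1/6

Because the host chose which box to open without knowing where the gold coin is, the choice is independent of the prize location. Learning that box 4 does not hold the gold coin simply rules out that one location and leaves the remaining 6 boxes still equally likely by symmetry.
So P(the gold coin in box 2) = 1/6.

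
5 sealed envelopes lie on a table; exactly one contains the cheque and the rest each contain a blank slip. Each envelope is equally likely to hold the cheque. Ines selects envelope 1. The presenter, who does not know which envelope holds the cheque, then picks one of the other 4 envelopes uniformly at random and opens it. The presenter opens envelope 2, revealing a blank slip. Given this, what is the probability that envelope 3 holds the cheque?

Consider each possible location of the cheque in turn.
If it is in any of envelopes 1, 3, 4, and 5 (prior 1/5 each): the presenter picks envelope 2 with probability 1/4 regardless, and it is not the prize; weight (1/5)·(1/4) = 1/20 each.
If it is in envelope 2 (prior 1/5): the presenter opened envelope 2, so this case is ruled out; weight (1/5)·0 = 0.
The weights sum to 1/5.
So P(the cheque in envelope 3 | the presenter opened envelope 2) = (1/20) / (1/5) = 1/4.

1/4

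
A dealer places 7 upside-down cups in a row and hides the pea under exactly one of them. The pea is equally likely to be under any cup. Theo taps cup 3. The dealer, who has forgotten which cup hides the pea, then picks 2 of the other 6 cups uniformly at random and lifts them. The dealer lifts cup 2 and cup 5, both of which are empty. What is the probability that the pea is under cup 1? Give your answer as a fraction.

Consider each possible location of the pea in turn.
If it is under any of cups 1, 3, 4, 6, and 7 (prior 1/7 each): the dealer picks exactly this set with probability 1/15 regardless, and none is the prize; weight (1/7)·(1/15) = 1/105 each.
If it is under either of cups 2 and 5 (prior 1/7 each): that cup was opened and seen not to hold the prize — ruled out; weight (1/7)·0 = 0 each.
The weights sum to 1/21.
So P(the pea under cup 1 | the dealer opened cup 2 and cup 5) = (1/105) / (1/21) = 1/5.

1/5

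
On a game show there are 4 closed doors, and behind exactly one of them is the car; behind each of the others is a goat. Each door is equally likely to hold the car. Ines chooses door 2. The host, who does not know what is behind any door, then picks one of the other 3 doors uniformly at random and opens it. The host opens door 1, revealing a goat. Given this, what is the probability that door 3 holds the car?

1/3

Condition on the true location of the car.
If it is behind door 1 (prior 1/4): the host opened door 1, so this case is ruled out; weight (1/4)·0 = 0.
If it is behind any of doors 2, 3, and 4 (prior 1/4 each): the host picks door 1 with probability 1/3 regardless, and it is not the prize; weight (1/4)·(1/3) = 1/12 each.
The weights sum to 1/4.
So P(the car behind door 3 | the host opened door 1) = (1/12) / (1/4) = 1/3.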